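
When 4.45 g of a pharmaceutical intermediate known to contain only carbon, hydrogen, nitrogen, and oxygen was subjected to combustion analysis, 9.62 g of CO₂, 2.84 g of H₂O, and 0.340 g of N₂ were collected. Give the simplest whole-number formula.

C9H13NO3

mol C = 9.62 g CO₂ ÷ 44.009 g/mol = 0.2186 mol
mol H = 2 × 2.84 g H₂O ÷ 18.015 g/mol = 0.3153 mol
mol N = 2 × 0.340 g N₂ ÷ 28.014 g/mol = 0.02427 mol
mass O = 4.45 − (2.626 + 0.3178 + 0.3400) = 1.167 g → mol O = 1.167 ÷ 15.999 = 0.07292 mol
Divide by the smallest (0.02427 mol): C 9.005, H 12.989, N 1.000, O 3.004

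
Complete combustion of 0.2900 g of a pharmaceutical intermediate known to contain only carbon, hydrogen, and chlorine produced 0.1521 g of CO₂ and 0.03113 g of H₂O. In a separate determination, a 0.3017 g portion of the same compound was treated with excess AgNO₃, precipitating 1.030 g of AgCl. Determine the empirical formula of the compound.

mol C = 0.1521 g CO₂ ÷ 44.009 g/mol = 0.0034561 mol
mol H = 2 × 0.03113 g H₂O ÷ 18.015 g/mol = 0.0034560 mol
From the AgCl data: mol Cl per gram of compound = (1.030 ÷ 143.318) ÷ 0.3017 = 0.023821 mol/g, so in the 0.2900 g combustion sample mol Cl = 0.0069081 mol
Divide by the smallest (0.0034560 mol): C 1.000, H 1.000, Cl 1.999

CHCl2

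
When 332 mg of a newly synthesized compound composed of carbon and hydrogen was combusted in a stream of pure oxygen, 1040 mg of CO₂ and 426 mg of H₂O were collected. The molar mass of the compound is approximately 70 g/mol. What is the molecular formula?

C5H10

mol C = 1.04 g CO₂ ÷ 44.009 g/mol = 0.02363 mol
mol H = 2 × 0.426 g H₂O ÷ 18.015 g/mol = 0.04729 mol
Divide by the smallest (0.02363 mol): C 1.000, H 2.001
Empirical formula: CH2
Empirical-formula mass = 14.03 g/mol; 70 ÷ 14.03 ≈ 5, so the molecular formula is C5H10.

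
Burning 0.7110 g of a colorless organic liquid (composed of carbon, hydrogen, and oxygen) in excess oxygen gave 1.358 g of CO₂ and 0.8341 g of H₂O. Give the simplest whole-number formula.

C2H6O

mol C = 1.358 g CO₂ ÷ 44.009 g/mol = 0.030857 mol
mol H = 2 × 0.8341 g H₂O ÷ 18.015 g/mol = 0.092601 mol
mass O = 0.7110 − (0.37063 + 0.093341) = 0.24703 g → mol O = 0.24703 ÷ 15.999 = 0.015440 mol
Divide by the smallest (0.015440 mol): C 1.998, H 5.997, O 1.000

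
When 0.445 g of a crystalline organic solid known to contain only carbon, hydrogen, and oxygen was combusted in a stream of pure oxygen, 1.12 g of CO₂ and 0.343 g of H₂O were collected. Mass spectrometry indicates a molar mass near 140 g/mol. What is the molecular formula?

mol C = 1.12 g CO₂ ÷ 44.009 g/mol = 0.02545 mol
mol H = 2 × 0.343 g H₂O ÷ 18.015 g/mol = 0.03808 mol
mass O = 0.445 − (0.3057 + 0.03838) = 0.1009 g → mol O = 0.1009 ÷ 15.999 = 0.006309 mol
Divide by the smallest (0.006309 mol): C 4.034, H 6.035, O 1.000
Empirical formula: C4H6O
Empirical-formula mass = 70.09 g/mol; 140 ÷ 70.09 ≈ 2, so the molecular formula is C8H12O2.

C8H12O2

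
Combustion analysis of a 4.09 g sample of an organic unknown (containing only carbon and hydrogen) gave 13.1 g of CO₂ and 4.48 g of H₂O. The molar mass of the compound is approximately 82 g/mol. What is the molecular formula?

C6H10

mol C = 13.1 g CO₂ ÷ 44.009 g/mol = 0.2977 mol
mol H = 2 × 4.48 g H₂O ÷ 18.015 g/mol = 0.4974 mol
Divide by the smallest (0.2977 mol): C 1.000, H 1.671
Multiplying each by 3 gives whole numbers: C 3.00, H 5.01
Empirical formula: C3H5
Empirical-formula mass = 41.07 g/mol; 82 ÷ 41.07 ≈ 2, so the molecular formula is C6H10.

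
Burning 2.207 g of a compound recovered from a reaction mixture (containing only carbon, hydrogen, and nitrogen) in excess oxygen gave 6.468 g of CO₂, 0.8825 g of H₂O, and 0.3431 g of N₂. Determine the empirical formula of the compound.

C6H4N

mol C = 6.468 g CO₂ ÷ 44.009 g/mol = 0.14697 mol
mol H = 2 × 0.8825 g H₂O ÷ 18.015 g/mol = 0.097974 mol
mol N = 2 × 0.3431 g N₂ ÷ 28.014 g/mol = 0.024495 mol
Divide by the smallest (0.024495 mol): C 6.000, H 4.000, N 1.000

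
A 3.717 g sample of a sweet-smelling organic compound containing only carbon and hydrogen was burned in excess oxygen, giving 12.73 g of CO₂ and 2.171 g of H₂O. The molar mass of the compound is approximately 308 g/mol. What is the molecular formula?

mol C = 12.73 g CO₂ ÷ 44.009 g/mol = 0.28926 mol
mol H = 2 × 2.171 g H₂O ÷ 18.015 g/mol = 0.24102 mol
Divide by the smallest (0.24102 mol): C 1.200, H 1.000
Multiplying each by 5 gives whole numbers: C 6.00, H 5.00
Empirical formula: C6H5
Empirical-formula mass = 77.11 g/mol; 308 ÷ 77.11 ≈ 4, so the molecular formula is C24H20.

C24H20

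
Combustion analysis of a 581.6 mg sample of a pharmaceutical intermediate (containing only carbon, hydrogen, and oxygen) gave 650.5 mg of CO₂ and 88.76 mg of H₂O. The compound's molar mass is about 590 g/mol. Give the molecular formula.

mol C = 0.6505 g CO₂ ÷ 44.009 g/mol = 0.014781 mol
mol H = 2 × 0.08876 g H₂O ÷ 18.015 g/mol = 0.0098540 mol
mass O = 0.5816 − (0.17754 + 0.0099328) = 0.39413 g → mol O = 0.39413 ÷ 15.999 = 0.024635 mol
Divide by the smallest (0.0098540 mol): C 1.500, H 1.000, O 2.500
Multiplying each by 2 gives whole numbers: C 3.00, H 2.00, O 5.00
Empirical formula: C3H2O5
Empirical-formula mass = 118.04 g/mol; 590 ÷ 118.04 ≈ 5, so the molecular formula is C15H10O25.

C15H10O25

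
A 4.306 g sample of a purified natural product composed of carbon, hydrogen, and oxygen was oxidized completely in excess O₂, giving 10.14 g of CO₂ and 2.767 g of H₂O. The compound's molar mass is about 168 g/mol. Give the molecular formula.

C9H12O3

mol C = 10.14 g CO₂ ÷ 44.009 g/mol = 0.23041 mol
mol H = 2 × 2.767 g H₂O ÷ 18.015 g/mol = 0.30719 mol
mass O = 4.306 − (2.7674 + 0.30965) = 1.2289 g → mol O = 1.2289 ÷ 15.999 = 0.076813 mol
Divide by the smallest (0.076813 mol): C 3.000, H 3.999, O 1.000
Empirical formula: C3H4O
Empirical-formula mass = 56.06 g/mol; 168 ÷ 56.06 ≈ 3, so the molecular formula is C9H12O3.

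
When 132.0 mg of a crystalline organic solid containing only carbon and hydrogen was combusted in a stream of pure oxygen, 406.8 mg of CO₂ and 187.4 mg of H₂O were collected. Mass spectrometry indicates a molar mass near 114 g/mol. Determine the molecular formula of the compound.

C8H18

mol C = 0.4068 g CO₂ ÷ 44.009 g/mol = 0.0092436 mol
mol H = 2 × 0.1874 g H₂O ÷ 18.015 g/mol = 0.020805 mol
Divide by the smallest (0.0092436 mol): C 1.000, H 2.251
Multiplying each by 4 gives whole numbers: C 4.00, H 9.00
Empirical formula: C4H9
Empirical-formula mass = 57.12 g/mol; 114 ÷ 57.12 ≈ 2, so the molecular formula is C8H18.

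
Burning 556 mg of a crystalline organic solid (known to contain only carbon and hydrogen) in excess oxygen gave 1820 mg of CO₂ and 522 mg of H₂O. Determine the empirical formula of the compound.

mol C = 1.82 g CO₂ ÷ 44.009 g/mol = 0.04136 mol
mol H = 2 × 0.522 g H₂O ÷ 18.015 g/mol = 0.05795 mol
Divide by the smallest (0.04136 mol): C 1.000, H 1.401
Multiplying each by 5 gives whole numbers: C 5.00, H 7.01

C5H7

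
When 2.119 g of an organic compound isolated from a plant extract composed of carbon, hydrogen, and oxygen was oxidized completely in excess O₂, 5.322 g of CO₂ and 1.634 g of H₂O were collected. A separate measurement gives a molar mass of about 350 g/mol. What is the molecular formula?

mol C = 5.322 g CO₂ ÷ 44.009 g/mol = 0.12093 mol
mol H = 2 × 1.634 g H₂O ÷ 18.015 g/mol = 0.18140 mol
mass O = 2.119 − (1.4525 + 0.18286) = 0.48366 g → mol O = 0.48366 ÷ 15.999 = 0.030230 mol
Divide by the smallest (0.030230 mol): C 4.000, H 6.001, O 1.000
Empirical formula: C4H6O
Empirical-formula mass = 70.09 g/mol; 350 ÷ 70.09 ≈ 5, so the molecular formula is C20H30O5.

C20H30O5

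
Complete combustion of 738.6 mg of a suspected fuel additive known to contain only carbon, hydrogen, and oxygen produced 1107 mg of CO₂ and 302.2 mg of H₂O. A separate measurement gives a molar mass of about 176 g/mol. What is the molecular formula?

C6H8O6

mol C = 1.107 g CO₂ ÷ 44.009 g/mol = 0.025154 mol
mol H = 2 × 0.3022 g H₂O ÷ 18.015 g/mol = 0.033550 mol
mass O = 0.7386 − (0.30212 + 0.033818) = 0.40266 g → mol O = 0.40266 ÷ 15.999 = 0.025168 mol
Divide by the smallest (0.025154 mol): C 1.000, H 1.334, O 1.001
Multiplying each by 3 gives whole numbers: C 3.00, H 4.00, O 3.00
Empirical formula: C3H4O3
Empirical-formula mass = 88.06 g/mol; 176 ÷ 88.06 ≈ 2, so the molecular formula is C6H8O6.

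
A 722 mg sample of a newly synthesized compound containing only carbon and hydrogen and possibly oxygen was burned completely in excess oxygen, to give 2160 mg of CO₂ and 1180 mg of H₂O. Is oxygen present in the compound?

mol C = 2.16 g CO₂ ÷ 44.009 g/mol = 0.04908 mol
mol H = 2 × 1.18 g H₂O ÷ 18.015 g/mol = 0.1310 mol
C and H together account for 0.7216 g — essentially the entire 0.722 g sample — so the compound contains no oxygen.

no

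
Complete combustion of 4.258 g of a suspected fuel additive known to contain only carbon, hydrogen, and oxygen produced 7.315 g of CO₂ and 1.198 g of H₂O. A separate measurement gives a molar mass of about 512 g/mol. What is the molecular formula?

C20H16O16

mol C = 7.315 g CO₂ ÷ 44.009 g/mol = 0.16622 mol
mol H = 2 × 1.198 g H₂O ÷ 18.015 g/mol = 0.13300 mol
mass O = 4.258 − (1.9964 + 0.13406) = 2.1275 g → mol O = 2.1275 ÷ 15.999 = 0.13298 mol
Divide by the smallest (0.13298 mol): C 1.250, H 1.000, O 1.000
Multiplying each by 4 gives whole numbers: C 5.00, H 4.00, O 4.00
Empirical formula: C5H4O4
Empirical-formula mass = 128.08 g/mol; 512 ÷ 128.08 ≈ 4, so the molecular formula is C20H16O16.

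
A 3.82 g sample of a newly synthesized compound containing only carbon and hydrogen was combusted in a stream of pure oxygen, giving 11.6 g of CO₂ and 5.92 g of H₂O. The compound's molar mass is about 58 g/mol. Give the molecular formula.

mol C = 11.6 g CO₂ ÷ 44.009 g/mol = 0.2636 mol
mol H = 2 × 5.92 g H₂O ÷ 18.015 g/mol = 0.6572 mol
Divide by the smallest (0.2636 mol): C 1.000, H 2.493
Multiplying each by 2 gives whole numbers: C 2.00, H 4.99
Empirical formula: C2H5
Empirical-formula mass = 29.06 g/mol; 58 ÷ 29.06 ≈ 2, so the molecular formula is C4H10.

C4H10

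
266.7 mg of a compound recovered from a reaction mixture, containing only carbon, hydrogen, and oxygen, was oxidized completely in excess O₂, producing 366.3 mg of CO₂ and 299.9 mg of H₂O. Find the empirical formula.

CH4O

mol C = 0.3663 g CO₂ ÷ 44.009 g/mol = 0.0083233 mol
mol H = 2 × 0.2999 g H₂O ÷ 18.015 g/mol = 0.033294 mol
mass O = 0.2667 − (0.099971 + 0.033561) = 0.13317 g → mol O = 0.13317 ÷ 15.999 = 0.0083235 mol
Divide by the smallest (0.0083233 mol): C 1.000, H 4.000, O 1.000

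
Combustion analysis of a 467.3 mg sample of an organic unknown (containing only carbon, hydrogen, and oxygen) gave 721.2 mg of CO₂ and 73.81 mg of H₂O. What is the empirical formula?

mol C = 0.7212 g CO₂ ÷ 44.009 g/mol = 0.016388 mol
mol H = 2 × 0.07381 g H₂O ÷ 18.015 g/mol = 0.0081943 mol
mass O = 0.4673 − (0.19683 + 0.0082598) = 0.26221 g → mol O = 0.26221 ÷ 15.999 = 0.016389 mol
Divide by the smallest (0.0081943 mol): C 2.000, H 1.000, O 2.000

C2HO2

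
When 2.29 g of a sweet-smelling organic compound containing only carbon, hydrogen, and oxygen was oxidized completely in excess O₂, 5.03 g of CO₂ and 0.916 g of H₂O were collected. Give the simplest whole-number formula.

C9H8O4

mol C = 5.03 g CO₂ ÷ 44.009 g/mol = 0.1143 mol
mol H = 2 × 0.916 g H₂O ÷ 18.015 g/mol = 0.1017 mol
mass O = 2.29 − (1.373 + 0.1025) = 0.8147 g → mol O = 0.8147 ÷ 15.999 = 0.05092 mol
Divide by the smallest (0.05092 mol): C 2.245, H 1.997, O 1.000
Multiplying each by 4 gives whole numbers: C 8.98, H 7.99, O 4.00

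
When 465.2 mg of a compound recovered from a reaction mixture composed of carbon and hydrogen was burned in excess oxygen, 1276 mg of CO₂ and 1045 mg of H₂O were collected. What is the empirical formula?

CH4

mol C = 1.276 g CO₂ ÷ 44.009 g/mol = 0.028994 mol
mol H = 2 × 1.045 g H₂O ÷ 18.015 g/mol = 0.11601 mol
Divide by the smallest (0.028994 mol): C 1.000, H 4.001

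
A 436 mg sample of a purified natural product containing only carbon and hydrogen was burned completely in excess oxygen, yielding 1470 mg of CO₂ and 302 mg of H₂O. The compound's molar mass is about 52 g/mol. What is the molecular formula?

C4H4

mol C = 1.47 g CO₂ ÷ 44.009 g/mol = 0.03340 mol
mol H = 2 × 0.302 g H₂O ÷ 18.015 g/mol = 0.03353 mol
Divide by the smallest (0.03340 mol): C 1.000, H 1.004
Empirical formula: CH
Empirical-formula mass = 13.02 g/mol; 52 ÷ 13.02 ≈ 4, so the molecular formula is C4H4.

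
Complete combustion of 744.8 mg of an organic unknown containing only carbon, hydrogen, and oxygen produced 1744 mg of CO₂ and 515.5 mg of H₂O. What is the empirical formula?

C9H13O3

mol C = 1.744 g CO₂ ÷ 44.009 g/mol = 0.039628 mol
mol H = 2 × 0.5155 g H₂O ÷ 18.015 g/mol = 0.057230 mol
mass O = 0.7448 − (0.47598 + 0.057688) = 0.21114 g → mol O = 0.21114 ÷ 15.999 = 0.013197 mol
Divide by the smallest (0.013197 mol): C 3.003, H 4.337, O 1.000
Multiplying each by 3 gives whole numbers: C 9.01, H 13.01, O 3.00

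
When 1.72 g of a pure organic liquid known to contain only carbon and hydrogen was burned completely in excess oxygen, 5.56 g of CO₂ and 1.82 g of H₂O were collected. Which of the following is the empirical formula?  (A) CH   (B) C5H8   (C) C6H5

mol C = 5.56 g CO₂ ÷ 44.009 g/mol = 0.1263 mol
mol H = 2 × 1.82 g H₂O ÷ 18.015 g/mol = 0.2021 mol
Divide by the smallest (0.1263 mol): C 1.000, H 1.599
Multiplying each by 5 gives whole numbers: C 5.00, H 8.00

(B) C5H8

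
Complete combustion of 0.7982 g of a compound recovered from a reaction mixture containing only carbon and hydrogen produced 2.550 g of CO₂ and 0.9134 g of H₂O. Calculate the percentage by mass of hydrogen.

mol C = 2.550 g CO₂ ÷ 44.009 g/mol = 0.057943 mol
mol H = 2 × 0.9134 g H₂O ÷ 18.015 g/mol = 0.10140 mol
mass % H = 0.10222 g ÷ 0.7982 g × 100%

12.81%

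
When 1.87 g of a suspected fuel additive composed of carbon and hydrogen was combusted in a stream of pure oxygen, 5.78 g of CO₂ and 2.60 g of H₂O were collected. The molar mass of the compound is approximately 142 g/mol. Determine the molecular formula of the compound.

C10H22

mol C = 5.78 g CO₂ ÷ 44.009 g/mol = 0.1313 mol
mol H = 2 × 2.60 g H₂O ÷ 18.015 g/mol = 0.2886 mol
Divide by the smallest (0.1313 mol): C 1.000, H 2.198
Multiplying each by 5 gives whole numbers: C 5.00, H 10.99
Empirical formula: C5H11
Empirical-formula mass = 71.14 g/mol; 142 ÷ 71.14 ≈ 2, so the molecular formula is C10H22.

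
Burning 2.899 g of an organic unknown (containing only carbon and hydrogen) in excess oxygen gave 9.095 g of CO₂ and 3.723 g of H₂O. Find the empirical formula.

mol C = 9.095 g CO₂ ÷ 44.009 g/mol = 0.20666 mol
mol H = 2 × 3.723 g H₂O ÷ 18.015 g/mol = 0.41332 mol
Divide by the smallest (0.20666 mol): C 1.000, H 2.000

CH2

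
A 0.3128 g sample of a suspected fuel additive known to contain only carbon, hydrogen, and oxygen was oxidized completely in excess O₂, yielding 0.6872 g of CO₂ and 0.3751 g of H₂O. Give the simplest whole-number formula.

mol C = 0.6872 g CO₂ ÷ 44.009 g/mol = 0.015615 mol
mol H = 2 × 0.3751 g H₂O ÷ 18.015 g/mol = 0.041643 mol
mass O = 0.3128 − (0.18755 + 0.041976) = 0.083272 g → mol O = 0.083272 ÷ 15.999 = 0.0052048 mol
Divide by the smallest (0.0052048 mol): C 3.000, H 8.001, O 1.000

C3H8O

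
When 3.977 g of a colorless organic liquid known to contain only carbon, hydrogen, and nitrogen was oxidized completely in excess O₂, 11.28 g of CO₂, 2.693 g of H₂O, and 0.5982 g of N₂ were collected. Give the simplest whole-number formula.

mol C = 11.28 g CO₂ ÷ 44.009 g/mol = 0.25631 mol
mol H = 2 × 2.693 g H₂O ÷ 18.015 g/mol = 0.29897 mol
mol N = 2 × 0.5982 g N₂ ÷ 28.014 g/mol = 0.042707 mol
Divide by the smallest (0.042707 mol): C 6.002, H 7.001, N 1.000

C6H7N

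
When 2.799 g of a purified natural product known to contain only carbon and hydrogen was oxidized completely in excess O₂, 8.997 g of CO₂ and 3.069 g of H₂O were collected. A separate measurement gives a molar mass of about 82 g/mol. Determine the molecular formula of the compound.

mol C = 8.997 g CO₂ ÷ 44.009 g/mol = 0.20444 mol
mol H = 2 × 3.069 g H₂O ÷ 18.015 g/mol = 0.34072 mol
Divide by the smallest (0.20444 mol): C 1.000, H 1.667
Multiplying each by 3 gives whole numbers: C 3.00, H 5.00
Empirical formula: C3H5
Empirical-formula mass = 41.07 g/mol; 82 ÷ 41.07 ≈ 2, so the molecular formula is C6H10.

C6H10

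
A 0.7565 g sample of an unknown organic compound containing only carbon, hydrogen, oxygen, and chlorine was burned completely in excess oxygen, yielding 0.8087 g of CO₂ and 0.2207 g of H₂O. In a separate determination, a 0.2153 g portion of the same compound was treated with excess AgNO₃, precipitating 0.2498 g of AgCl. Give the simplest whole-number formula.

mol C = 0.8087 g CO₂ ÷ 44.009 g/mol = 0.018376 mol
mol H = 2 × 0.2207 g H₂O ÷ 18.015 g/mol = 0.024502 mol
From the AgCl data: mol Cl per gram of compound = (0.2498 ÷ 143.318) ÷ 0.2153 = 0.0080956 mol/g, so in the 0.7565 g combustion sample mol Cl = 0.0061243 mol
mass O = 0.7565 − (0.22071 + 0.024698 + 0.21711) = 0.29398 g → mol O = 0.29398 ÷ 15.999 = 0.018375 mol
Divide by the smallest (0.0061243 mol): C 3.000, H 4.001, Cl 1.000, O 3.000

C3H4ClO3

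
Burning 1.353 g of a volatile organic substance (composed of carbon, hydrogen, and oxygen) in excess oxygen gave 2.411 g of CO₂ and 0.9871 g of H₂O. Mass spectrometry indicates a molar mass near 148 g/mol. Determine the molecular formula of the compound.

mol C = 2.411 g CO₂ ÷ 44.009 g/mol = 0.054784 mol
mol H = 2 × 0.9871 g H₂O ÷ 18.015 g/mol = 0.10959 mol
mass O = 1.353 − (0.65801 + 0.11046) = 0.58452 g → mol O = 0.58452 ÷ 15.999 = 0.036535 mol
Divide by the smallest (0.036535 mol): C 1.500, H 2.999, O 1.000
Multiplying each by 2 gives whole numbers: C 3.00, H 6.00, O 2.00
Empirical formula: C3H6O2
Empirical-formula mass = 74.08 g/mol; 148 ÷ 74.08 ≈ 2, so the molecular formula is C6H12O4.

C6H12O4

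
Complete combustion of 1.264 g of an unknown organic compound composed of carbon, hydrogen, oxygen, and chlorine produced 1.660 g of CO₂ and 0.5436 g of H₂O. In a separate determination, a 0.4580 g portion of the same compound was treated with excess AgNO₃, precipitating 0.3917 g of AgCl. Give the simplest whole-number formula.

mol C = 1.660 g CO₂ ÷ 44.009 g/mol = 0.037720 mol
mol H = 2 × 0.5436 g H₂O ÷ 18.015 g/mol = 0.060350 mol
From the AgCl data: mol Cl per gram of compound = (0.3917 ÷ 143.318) ÷ 0.4580 = 0.0059674 mol/g, so in the 1.264 g combustion sample mol Cl = 0.0075428 mol
mass O = 1.264 − (0.45305 + 0.060833 + 0.26739) = 0.48272 g → mol O = 0.48272 ÷ 15.999 = 0.030172 mol
Divide by the smallest (0.0075428 mol): C 5.001, H 8.001, Cl 1.000, O 4.000

C5H8ClO4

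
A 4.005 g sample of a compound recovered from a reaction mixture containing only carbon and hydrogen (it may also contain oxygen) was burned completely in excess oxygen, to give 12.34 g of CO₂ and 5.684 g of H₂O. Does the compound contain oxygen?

mol C = 12.34 g CO₂ ÷ 44.009 g/mol = 0.28040 mol
mol H = 2 × 5.684 g H₂O ÷ 18.015 g/mol = 0.63103 mol
C and H together account for 4.0039 g — essentially the entire 4.005 g sample — so the compound contains no oxygen.

no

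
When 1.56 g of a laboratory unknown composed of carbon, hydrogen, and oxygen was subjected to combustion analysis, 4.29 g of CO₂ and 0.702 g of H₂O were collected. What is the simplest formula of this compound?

mol C = 4.29 g CO₂ ÷ 44.009 g/mol = 0.09748 mol
mol H = 2 × 0.702 g H₂O ÷ 18.015 g/mol = 0.07794 mol
mass O = 1.56 − (1.171 + 0.07856) = 0.3106 g → mol O = 0.3106 ÷ 15.999 = 0.01941 mol
Divide by the smallest (0.01941 mol): C 5.021, H 4.014, O 1.000

C5H4O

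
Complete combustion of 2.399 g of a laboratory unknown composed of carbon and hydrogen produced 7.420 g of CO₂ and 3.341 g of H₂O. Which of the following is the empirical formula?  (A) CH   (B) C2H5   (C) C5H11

mol C = 7.420 g CO₂ ÷ 44.009 g/mol = 0.16860 mol
mol H = 2 × 3.341 g H₂O ÷ 18.015 g/mol = 0.37091 mol
Divide by the smallest (0.16860 mol): C 1.000, H 2.200
Multiplying each by 5 gives whole numbers: C 5.00, H 11.00

(C) C5H11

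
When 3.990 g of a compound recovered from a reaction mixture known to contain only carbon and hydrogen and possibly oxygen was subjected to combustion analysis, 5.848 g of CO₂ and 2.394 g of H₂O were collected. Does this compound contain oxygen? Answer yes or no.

mol C = 5.848 g CO₂ ÷ 44.009 g/mol = 0.13288 mol
mol H = 2 × 2.394 g H₂O ÷ 18.015 g/mol = 0.26578 mol
C and H account for only 1.8639 g of the 3.990 g sample; the remaining 2.1261 g must be oxygen.

yes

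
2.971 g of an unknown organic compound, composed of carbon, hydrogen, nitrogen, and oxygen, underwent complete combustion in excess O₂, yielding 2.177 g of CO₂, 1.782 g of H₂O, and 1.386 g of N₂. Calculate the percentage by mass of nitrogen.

46.65%

mol C = 2.177 g CO₂ ÷ 44.009 g/mol = 0.049467 mol
mol H = 2 × 1.782 g H₂O ÷ 18.015 g/mol = 0.19784 mol
mol N = 2 × 1.386 g N₂ ÷ 28.014 g/mol = 0.098951 mol
mass O = 2.971 − (0.59415 + 0.19942 + 1.3860) = 0.79143 g → mol O = 0.79143 ÷ 15.999 = 0.049468 mol
mass % N = 1.3860 g ÷ 2.971 g × 100%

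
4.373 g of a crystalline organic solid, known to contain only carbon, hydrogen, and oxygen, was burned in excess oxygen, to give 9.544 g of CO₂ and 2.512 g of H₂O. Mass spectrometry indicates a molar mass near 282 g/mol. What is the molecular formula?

mol C = 9.544 g CO₂ ÷ 44.009 g/mol = 0.21686 mol
mol H = 2 × 2.512 g H₂O ÷ 18.015 g/mol = 0.27888 mol
mass O = 4.373 − (2.6048 + 0.28111) = 1.4871 g → mol O = 1.4871 ÷ 15.999 = 0.092951 mol
Divide by the smallest (0.092951 mol): C 2.333, H 3.000, O 1.000
Multiplying each by 3 gives whole numbers: C 7.00, H 9.00, O 3.00
Empirical formula: C7H9O3
Empirical-formula mass = 141.15 g/mol; 282 ÷ 141.15 ≈ 2, so the molecular formula is C14H18O6.

C14H18O6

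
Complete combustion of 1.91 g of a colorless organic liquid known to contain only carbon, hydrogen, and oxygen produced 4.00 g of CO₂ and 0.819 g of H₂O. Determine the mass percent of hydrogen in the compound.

4.8%

mol C = 4.00 g CO₂ ÷ 44.009 g/mol = 0.09089 mol
mol H = 2 × 0.819 g H₂O ÷ 18.015 g/mol = 0.09092 mol
mass O = 1.91 − (1.092 + 0.09165) = 0.7267 g → mol O = 0.7267 ÷ 15.999 = 0.04542 mol
mass % H = 0.09165 g ÷ 1.91 g × 100%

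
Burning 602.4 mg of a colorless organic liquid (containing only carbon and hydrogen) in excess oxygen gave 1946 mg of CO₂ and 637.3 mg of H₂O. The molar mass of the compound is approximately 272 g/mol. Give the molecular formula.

C20H32

mol C = 1.946 g CO₂ ÷ 44.009 g/mol = 0.044218 mol
mol H = 2 × 0.6373 g H₂O ÷ 18.015 g/mol = 0.070752 mol
Divide by the smallest (0.044218 mol): C 1.000, H 1.600
Multiplying each by 5 gives whole numbers: C 5.00, H 8.00
Empirical formula: C5H8
Empirical-formula mass = 68.12 g/mol; 272 ÷ 68.12 ≈ 4, so the molecular formula is C20H32.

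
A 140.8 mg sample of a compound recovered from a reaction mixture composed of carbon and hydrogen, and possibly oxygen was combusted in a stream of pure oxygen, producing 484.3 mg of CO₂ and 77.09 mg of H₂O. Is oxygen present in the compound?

mol C = 0.4843 g CO₂ ÷ 44.009 g/mol = 0.011005 mol
mol H = 2 × 0.07709 g H₂O ÷ 18.015 g/mol = 0.0085584 mol
C and H together account for 0.14080 g — essentially the entire 0.1408 g sample — so the compound contains no oxygen.

no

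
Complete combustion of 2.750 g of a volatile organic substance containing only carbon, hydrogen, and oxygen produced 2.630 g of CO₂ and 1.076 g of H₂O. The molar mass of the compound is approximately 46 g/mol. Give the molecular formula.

mol C = 2.630 g CO₂ ÷ 44.009 g/mol = 0.059761 mol
mol H = 2 × 1.076 g H₂O ÷ 18.015 g/mol = 0.11946 mol
mass O = 2.750 − (0.71778 + 0.12041) = 1.9118 g → mol O = 1.9118 ÷ 15.999 = 0.11950 mol
Divide by the smallest (0.059761 mol): C 1.000, H 1.999, O 2.000
Empirical formula: CH2O2
Empirical-formula mass = 46.02 g/mol; 46 ÷ 46.02 ≈ 1, so the molecular formula is CH2O2.

CH2O2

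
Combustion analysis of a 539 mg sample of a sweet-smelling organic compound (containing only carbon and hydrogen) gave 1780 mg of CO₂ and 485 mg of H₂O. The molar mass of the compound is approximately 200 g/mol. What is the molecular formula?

C15H20

mol C = 1.78 g CO₂ ÷ 44.009 g/mol = 0.04045 mol
mol H = 2 × 0.485 g H₂O ÷ 18.015 g/mol = 0.05384 mol
Divide by the smallest (0.04045 mol): C 1.000, H 1.331
Multiplying each by 3 gives whole numbers: C 3.00, H 3.99
Empirical formula: C3H4
Empirical-formula mass = 40.06 g/mol; 200 ÷ 40.06 ≈ 5, so the molecular formula is C15H20.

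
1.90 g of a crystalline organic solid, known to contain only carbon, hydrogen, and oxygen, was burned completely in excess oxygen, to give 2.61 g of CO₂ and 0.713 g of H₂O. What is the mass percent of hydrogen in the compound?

4.2%

mol C = 2.61 g CO₂ ÷ 44.009 g/mol = 0.05931 mol
mol H = 2 × 0.713 g H₂O ÷ 18.015 g/mol = 0.07916 mol
mass O = 1.90 − (0.7123 + 0.07979) = 1.108 g → mol O = 1.108 ÷ 15.999 = 0.06925 mol
mass % H = 0.07979 g ÷ 1.90 g × 100%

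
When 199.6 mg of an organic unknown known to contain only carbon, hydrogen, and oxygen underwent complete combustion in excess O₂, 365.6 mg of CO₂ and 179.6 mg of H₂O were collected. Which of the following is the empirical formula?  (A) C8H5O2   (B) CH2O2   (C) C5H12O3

(C) C5H12O3

mol C = 0.3656 g CO₂ ÷ 44.009 g/mol = 0.0083074 mol
mol H = 2 × 0.1796 g H₂O ÷ 18.015 g/mol = 0.019939 mol
mass O = 0.1996 − (0.099780 + 0.020098) = 0.079721 g → mol O = 0.079721 ÷ 15.999 = 0.0049829 mol
Divide by the smallest (0.0049829 mol): C 1.667, H 4.001, O 1.000
Multiplying each by 3 gives whole numbers: C 5.00, H 12.00, O 3.00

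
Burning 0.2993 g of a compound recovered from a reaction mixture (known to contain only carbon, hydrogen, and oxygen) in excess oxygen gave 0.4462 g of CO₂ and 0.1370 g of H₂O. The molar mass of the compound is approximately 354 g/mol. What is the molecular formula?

C12H18O12

mol C = 0.4462 g CO₂ ÷ 44.009 g/mol = 0.010139 mol
mol H = 2 × 0.1370 g H₂O ÷ 18.015 g/mol = 0.015210 mol
mass O = 0.2993 − (0.12178 + 0.015331) = 0.16219 g → mol O = 0.16219 ÷ 15.999 = 0.010138 mol
Divide by the smallest (0.010138 mol): C 1.000, H 1.500, O 1.000
Multiplying each by 2 gives whole numbers: C 2.00, H 3.00, O 2.00
Empirical formula: C2H3O2
Empirical-formula mass = 59.04 g/mol; 354 ÷ 59.04 ≈ 6, so the molecular formula is C12H18O12.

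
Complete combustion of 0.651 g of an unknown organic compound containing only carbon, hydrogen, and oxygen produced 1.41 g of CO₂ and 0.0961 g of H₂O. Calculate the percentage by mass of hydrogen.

mol C = 1.41 g CO₂ ÷ 44.009 g/mol = 0.03204 mol
mol H = 2 × 0.0961 g H₂O ÷ 18.015 g/mol = 0.01067 mol
mass O = 0.651 − (0.3848 + 0.01075) = 0.2554 g → mol O = 0.2554 ÷ 15.999 = 0.01597 mol
mass % H = 0.01075 g ÷ 0.651 g × 100%

1.7%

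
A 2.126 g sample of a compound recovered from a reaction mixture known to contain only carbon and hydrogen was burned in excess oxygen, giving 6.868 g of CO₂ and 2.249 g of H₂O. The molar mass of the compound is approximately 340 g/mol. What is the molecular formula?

mol C = 6.868 g CO₂ ÷ 44.009 g/mol = 0.15606 mol
mol H = 2 × 2.249 g H₂O ÷ 18.015 g/mol = 0.24968 mol
Divide by the smallest (0.15606 mol): C 1.000, H 1.600
Multiplying each by 5 gives whole numbers: C 5.00, H 8.00
Empirical formula: C5H8
Empirical-formula mass = 68.12 g/mol; 340 ÷ 68.12 ≈ 5, so the molecular formula is C25H40.

C25H40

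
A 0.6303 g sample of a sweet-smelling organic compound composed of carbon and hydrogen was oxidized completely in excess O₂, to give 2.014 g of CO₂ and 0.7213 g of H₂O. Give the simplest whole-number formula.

mol C = 2.014 g CO₂ ÷ 44.009 g/mol = 0.045763 mol
mol H = 2 × 0.7213 g H₂O ÷ 18.015 g/mol = 0.080078 mol
Divide by the smallest (0.045763 mol): C 1.000, H 1.750
Multiplying each by 4 gives whole numbers: C 4.00, H 7.00

C4H7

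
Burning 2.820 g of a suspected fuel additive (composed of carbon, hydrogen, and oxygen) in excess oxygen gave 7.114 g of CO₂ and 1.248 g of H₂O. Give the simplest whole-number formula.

mol C = 7.114 g CO₂ ÷ 44.009 g/mol = 0.16165 mol
mol H = 2 × 1.248 g H₂O ÷ 18.015 g/mol = 0.13855 mol
mass O = 2.820 − (1.9416 + 0.13966) = 0.73878 g → mol O = 0.73878 ÷ 15.999 = 0.046176 mol
Divide by the smallest (0.046176 mol): C 3.501, H 3.000, O 1.000
Multiplying each by 2 gives whole numbers: C 7.00, H 6.00, O 2.00

C7H6O2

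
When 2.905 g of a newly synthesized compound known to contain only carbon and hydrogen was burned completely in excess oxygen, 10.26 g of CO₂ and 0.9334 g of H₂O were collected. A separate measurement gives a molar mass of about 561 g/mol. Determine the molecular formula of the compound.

C45H20

mol C = 10.26 g CO₂ ÷ 44.009 g/mol = 0.23313 mol
mol H = 2 × 0.9334 g H₂O ÷ 18.015 g/mol = 0.10362 mol
Divide by the smallest (0.10362 mol): C 2.250, H 1.000
Multiplying each by 4 gives whole numbers: C 9.00, H 4.00
Empirical formula: C9H4
Empirical-formula mass = 112.13 g/mol; 561 ÷ 112.13 ≈ 5, so the molecular formula is C45H20.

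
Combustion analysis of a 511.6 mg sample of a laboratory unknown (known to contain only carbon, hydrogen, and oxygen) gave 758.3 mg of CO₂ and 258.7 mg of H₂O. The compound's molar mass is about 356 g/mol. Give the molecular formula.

mol C = 0.7583 g CO₂ ÷ 44.009 g/mol = 0.017231 mol
mol H = 2 × 0.2587 g H₂O ÷ 18.015 g/mol = 0.028721 mol
mass O = 0.5116 − (0.20696 + 0.028950) = 0.27569 g → mol O = 0.27569 ÷ 15.999 = 0.017232 mol
Divide by the smallest (0.017231 mol): C 1.000, H 1.667, O 1.000
Multiplying each by 3 gives whole numbers: C 3.00, H 5.00, O 3.00
Empirical formula: C3H5O3
Empirical-formula mass = 89.07 g/mol; 356 ÷ 89.07 ≈ 4, so the molecular formula is C12H20O12.

C12H20O12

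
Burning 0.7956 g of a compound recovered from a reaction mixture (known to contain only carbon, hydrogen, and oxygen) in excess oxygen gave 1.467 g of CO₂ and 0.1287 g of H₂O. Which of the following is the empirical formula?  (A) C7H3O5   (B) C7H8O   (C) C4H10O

(A) C7H3O5

mol C = 1.467 g CO₂ ÷ 44.009 g/mol = 0.033334 mol
mol H = 2 × 0.1287 g H₂O ÷ 18.015 g/mol = 0.014288 mol
mass O = 0.7956 − (0.40038 + 0.014402) = 0.38082 g → mol O = 0.38082 ÷ 15.999 = 0.023803 mol
Divide by the smallest (0.014288 mol): C 2.333, H 1.000, O 1.666
Multiplying each by 3 gives whole numbers: C 7.00, H 3.00, O 5.00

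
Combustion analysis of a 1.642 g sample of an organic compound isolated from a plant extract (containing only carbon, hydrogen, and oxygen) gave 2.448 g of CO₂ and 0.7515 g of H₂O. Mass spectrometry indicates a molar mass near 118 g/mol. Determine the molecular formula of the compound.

mol C = 2.448 g CO₂ ÷ 44.009 g/mol = 0.055625 mol
mol H = 2 × 0.7515 g H₂O ÷ 18.015 g/mol = 0.083430 mol
mass O = 1.642 − (0.66811 + 0.084098) = 0.88979 g → mol O = 0.88979 ÷ 15.999 = 0.055615 mol
Divide by the smallest (0.055615 mol): C 1.000, H 1.500, O 1.000
Multiplying each by 2 gives whole numbers: C 2.00, H 3.00, O 2.00
Empirical formula: C2H3O2
Empirical-formula mass = 59.04 g/mol; 118 ÷ 59.04 ≈ 2, so the molecular formula is C4H6O4.

C4H6O4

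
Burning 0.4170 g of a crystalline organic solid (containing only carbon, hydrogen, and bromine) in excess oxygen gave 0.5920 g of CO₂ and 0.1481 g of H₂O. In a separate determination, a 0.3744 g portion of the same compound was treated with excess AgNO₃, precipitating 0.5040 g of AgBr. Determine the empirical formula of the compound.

C9H11Br2

mol C = 0.5920 g CO₂ ÷ 44.009 g/mol = 0.013452 mol
mol H = 2 × 0.1481 g H₂O ÷ 18.015 g/mol = 0.016442 mol
From the AgBr data: mol Br per gram of compound = (0.5040 ÷ 187.772) ÷ 0.3744 = 0.0071691 mol/g, so in the 0.4170 g combustion sample mol Br = 0.0029895 mol
Divide by the smallest (0.0029895 mol): C 4.500, H 5.500, Br 1.000
Multiplying each by 2 gives whole numbers: C 9.00, H 11.00, Br 2.00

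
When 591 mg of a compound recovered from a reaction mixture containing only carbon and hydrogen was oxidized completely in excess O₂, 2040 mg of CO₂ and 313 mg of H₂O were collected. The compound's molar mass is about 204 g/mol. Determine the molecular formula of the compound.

mol C = 2.04 g CO₂ ÷ 44.009 g/mol = 0.04635 mol
mol H = 2 × 0.313 g H₂O ÷ 18.015 g/mol = 0.03475 mol
Divide by the smallest (0.03475 mol): C 1.334, H 1.000
Multiplying each by 3 gives whole numbers: C 4.00, H 3.00
Empirical formula: C4H3
Empirical-formula mass = 51.07 g/mol; 204 ÷ 51.07 ≈ 4, so the molecular formula is C16H12.

C16H12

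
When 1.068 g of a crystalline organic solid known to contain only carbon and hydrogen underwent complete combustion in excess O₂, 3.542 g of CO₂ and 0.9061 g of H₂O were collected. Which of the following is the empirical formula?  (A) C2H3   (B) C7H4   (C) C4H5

mol C = 3.542 g CO₂ ÷ 44.009 g/mol = 0.080484 mol
mol H = 2 × 0.9061 g H₂O ÷ 18.015 g/mol = 0.10059 mol
Divide by the smallest (0.080484 mol): C 1.000, H 1.250
Multiplying each by 4 gives whole numbers: C 4.00, H 5.00

(C) C4H5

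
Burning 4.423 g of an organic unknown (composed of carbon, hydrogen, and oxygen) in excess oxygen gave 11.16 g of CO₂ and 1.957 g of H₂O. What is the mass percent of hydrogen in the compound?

mol C = 11.16 g CO₂ ÷ 44.009 g/mol = 0.25358 mol
mol H = 2 × 1.957 g H₂O ÷ 18.015 g/mol = 0.21726 mol
mass O = 4.423 − (3.0458 + 0.21900) = 1.1582 g → mol O = 1.1582 ÷ 15.999 = 0.072392 mol
mass % H = 0.21900 g ÷ 4.423 g × 100%

4.95%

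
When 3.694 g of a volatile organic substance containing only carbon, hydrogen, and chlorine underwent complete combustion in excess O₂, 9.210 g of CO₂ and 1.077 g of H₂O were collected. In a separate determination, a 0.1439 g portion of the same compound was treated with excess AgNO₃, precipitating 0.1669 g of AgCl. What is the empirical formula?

C7H4Cl

mol C = 9.210 g CO₂ ÷ 44.009 g/mol = 0.20928 mol
mol H = 2 × 1.077 g H₂O ÷ 18.015 g/mol = 0.11957 mol
From the AgCl data: mol Cl per gram of compound = (0.1669 ÷ 143.318) ÷ 0.1439 = 0.0080927 mol/g, so in the 3.694 g combustion sample mol Cl = 0.029895 mol
Divide by the smallest (0.029895 mol): C 7.000, H 4.000, Cl 1.000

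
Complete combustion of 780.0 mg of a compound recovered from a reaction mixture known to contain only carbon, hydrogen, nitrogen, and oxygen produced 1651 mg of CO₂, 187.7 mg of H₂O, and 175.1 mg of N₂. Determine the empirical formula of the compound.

C9H5N3O2

mol C = 1.651 g CO₂ ÷ 44.009 g/mol = 0.037515 mol
mol H = 2 × 0.1877 g H₂O ÷ 18.015 g/mol = 0.020838 mol
mol N = 2 × 0.1751 g N₂ ÷ 28.014 g/mol = 0.012501 mol
mass O = 0.7800 − (0.45059 + 0.021005 + 0.17510) = 0.13330 g → mol O = 0.13330 ÷ 15.999 = 0.0083319 mol
Divide by the smallest (0.0083319 mol): C 4.503, H 2.501, N 1.500, O 1.000
Multiplying each by 2 gives whole numbers: C 9.01, H 5.00, N 3.00, O 2.00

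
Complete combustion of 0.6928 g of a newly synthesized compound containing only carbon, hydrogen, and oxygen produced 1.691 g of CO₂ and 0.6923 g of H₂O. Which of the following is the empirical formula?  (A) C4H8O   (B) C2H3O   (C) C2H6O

(A) C4H8O

mol C = 1.691 g CO₂ ÷ 44.009 g/mol = 0.038424 mol
mol H = 2 × 0.6923 g H₂O ÷ 18.015 g/mol = 0.076858 mol
mass O = 0.6928 − (0.46151 + 0.077473) = 0.15382 g → mol O = 0.15382 ÷ 15.999 = 0.0096142 mol
Divide by the smallest (0.0096142 mol): C 3.997, H 7.994, O 1.000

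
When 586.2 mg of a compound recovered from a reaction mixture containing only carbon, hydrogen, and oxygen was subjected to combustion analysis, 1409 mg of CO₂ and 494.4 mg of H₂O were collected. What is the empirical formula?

C7H12O2

mol C = 1.409 g CO₂ ÷ 44.009 g/mol = 0.032016 mol
mol H = 2 × 0.4944 g H₂O ÷ 18.015 g/mol = 0.054888 mol
mass O = 0.5862 − (0.38455 + 0.055327) = 0.14633 g → mol O = 0.14633 ÷ 15.999 = 0.0091460 mol
Divide by the smallest (0.0091460 mol): C 3.501, H 6.001, O 1.000
Multiplying each by 2 gives whole numbers: C 7.00, H 12.00, O 2.00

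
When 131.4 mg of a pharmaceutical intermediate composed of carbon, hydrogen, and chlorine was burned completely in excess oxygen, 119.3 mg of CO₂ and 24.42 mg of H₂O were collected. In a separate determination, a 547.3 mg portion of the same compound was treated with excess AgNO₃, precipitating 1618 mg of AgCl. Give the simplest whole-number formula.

mol C = 0.1193 g CO₂ ÷ 44.009 g/mol = 0.0027108 mol
mol H = 2 × 0.02442 g H₂O ÷ 18.015 g/mol = 0.0027111 mol
From the AgCl data: mol Cl per gram of compound = (1.618 ÷ 143.318) ÷ 0.5473 = 0.020628 mol/g, so in the 0.1314 g combustion sample mol Cl = 0.0027105 mol
Divide by the smallest (0.0027105 mol): C 1.000, H 1.000, Cl 1.000

CHCl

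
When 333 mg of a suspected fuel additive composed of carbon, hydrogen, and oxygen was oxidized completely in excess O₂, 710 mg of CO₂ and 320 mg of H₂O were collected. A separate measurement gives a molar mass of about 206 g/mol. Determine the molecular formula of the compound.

mol C = 0.710 g CO₂ ÷ 44.009 g/mol = 0.01613 mol
mol H = 2 × 0.320 g H₂O ÷ 18.015 g/mol = 0.03553 mol
mass O = 0.333 − (0.1938 + 0.03581) = 0.1034 g → mol O = 0.1034 ÷ 15.999 = 0.006464 mol
Divide by the smallest (0.006464 mol): C 2.496, H 5.496, O 1.000
Multiplying each by 2 gives whole numbers: C 4.99, H 10.99, O 2.00
Empirical formula: C5H11O2
Empirical-formula mass = 103.14 g/mol; 206 ÷ 103.14 ≈ 2, so the molecular formula is C10H22O4.

C10H22O4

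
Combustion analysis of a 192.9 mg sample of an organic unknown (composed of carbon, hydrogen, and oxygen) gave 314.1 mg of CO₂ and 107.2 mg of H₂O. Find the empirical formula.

mol C = 0.3141 g CO₂ ÷ 44.009 g/mol = 0.0071372 mol
mol H = 2 × 0.1072 g H₂O ÷ 18.015 g/mol = 0.011901 mol
mass O = 0.1929 − (0.085725 + 0.011996) = 0.095179 g → mol O = 0.095179 ÷ 15.999 = 0.0059491 mol
Divide by the smallest (0.0059491 mol): C 1.200, H 2.001, O 1.000
Multiplying each by 5 gives whole numbers: C 6.00, H 10.00, O 5.00

C6H10O5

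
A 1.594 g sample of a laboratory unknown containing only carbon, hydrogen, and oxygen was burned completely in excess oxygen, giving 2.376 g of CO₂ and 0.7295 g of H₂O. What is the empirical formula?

mol C = 2.376 g CO₂ ÷ 44.009 g/mol = 0.053989 mol
mol H = 2 × 0.7295 g H₂O ÷ 18.015 g/mol = 0.080988 mol
mass O = 1.594 − (0.64846 + 0.081636) = 0.86390 g → mol O = 0.86390 ÷ 15.999 = 0.053997 mol
Divide by the smallest (0.053989 mol): C 1.000, H 1.500, O 1.000
Multiplying each by 2 gives whole numbers: C 2.00, H 3.00, O 2.00

C2H3O2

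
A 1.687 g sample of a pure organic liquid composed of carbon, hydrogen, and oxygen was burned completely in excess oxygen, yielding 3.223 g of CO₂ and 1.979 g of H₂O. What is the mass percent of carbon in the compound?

mol C = 3.223 g CO₂ ÷ 44.009 g/mol = 0.073235 mol
mol H = 2 × 1.979 g H₂O ÷ 18.015 g/mol = 0.21971 mol
mass O = 1.687 − (0.87963 + 0.22146) = 0.58591 g → mol O = 0.58591 ÷ 15.999 = 0.036622 mol
mass % C = 0.87963 g ÷ 1.687 g × 100%

52.14%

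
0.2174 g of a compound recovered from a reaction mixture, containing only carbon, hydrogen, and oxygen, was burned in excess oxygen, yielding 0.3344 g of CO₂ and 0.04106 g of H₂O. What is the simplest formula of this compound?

mol C = 0.3344 g CO₂ ÷ 44.009 g/mol = 0.0075984 mol
mol H = 2 × 0.04106 g H₂O ÷ 18.015 g/mol = 0.0045584 mol
mass O = 0.2174 − (0.091265 + 0.0045949) = 0.12154 g → mol O = 0.12154 ÷ 15.999 = 0.0075967 mol
Divide by the smallest (0.0045584 mol): C 1.667, H 1.000, O 1.667
Multiplying each by 3 gives whole numbers: C 5.00, H 3.00, O 5.00

C5H3O5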